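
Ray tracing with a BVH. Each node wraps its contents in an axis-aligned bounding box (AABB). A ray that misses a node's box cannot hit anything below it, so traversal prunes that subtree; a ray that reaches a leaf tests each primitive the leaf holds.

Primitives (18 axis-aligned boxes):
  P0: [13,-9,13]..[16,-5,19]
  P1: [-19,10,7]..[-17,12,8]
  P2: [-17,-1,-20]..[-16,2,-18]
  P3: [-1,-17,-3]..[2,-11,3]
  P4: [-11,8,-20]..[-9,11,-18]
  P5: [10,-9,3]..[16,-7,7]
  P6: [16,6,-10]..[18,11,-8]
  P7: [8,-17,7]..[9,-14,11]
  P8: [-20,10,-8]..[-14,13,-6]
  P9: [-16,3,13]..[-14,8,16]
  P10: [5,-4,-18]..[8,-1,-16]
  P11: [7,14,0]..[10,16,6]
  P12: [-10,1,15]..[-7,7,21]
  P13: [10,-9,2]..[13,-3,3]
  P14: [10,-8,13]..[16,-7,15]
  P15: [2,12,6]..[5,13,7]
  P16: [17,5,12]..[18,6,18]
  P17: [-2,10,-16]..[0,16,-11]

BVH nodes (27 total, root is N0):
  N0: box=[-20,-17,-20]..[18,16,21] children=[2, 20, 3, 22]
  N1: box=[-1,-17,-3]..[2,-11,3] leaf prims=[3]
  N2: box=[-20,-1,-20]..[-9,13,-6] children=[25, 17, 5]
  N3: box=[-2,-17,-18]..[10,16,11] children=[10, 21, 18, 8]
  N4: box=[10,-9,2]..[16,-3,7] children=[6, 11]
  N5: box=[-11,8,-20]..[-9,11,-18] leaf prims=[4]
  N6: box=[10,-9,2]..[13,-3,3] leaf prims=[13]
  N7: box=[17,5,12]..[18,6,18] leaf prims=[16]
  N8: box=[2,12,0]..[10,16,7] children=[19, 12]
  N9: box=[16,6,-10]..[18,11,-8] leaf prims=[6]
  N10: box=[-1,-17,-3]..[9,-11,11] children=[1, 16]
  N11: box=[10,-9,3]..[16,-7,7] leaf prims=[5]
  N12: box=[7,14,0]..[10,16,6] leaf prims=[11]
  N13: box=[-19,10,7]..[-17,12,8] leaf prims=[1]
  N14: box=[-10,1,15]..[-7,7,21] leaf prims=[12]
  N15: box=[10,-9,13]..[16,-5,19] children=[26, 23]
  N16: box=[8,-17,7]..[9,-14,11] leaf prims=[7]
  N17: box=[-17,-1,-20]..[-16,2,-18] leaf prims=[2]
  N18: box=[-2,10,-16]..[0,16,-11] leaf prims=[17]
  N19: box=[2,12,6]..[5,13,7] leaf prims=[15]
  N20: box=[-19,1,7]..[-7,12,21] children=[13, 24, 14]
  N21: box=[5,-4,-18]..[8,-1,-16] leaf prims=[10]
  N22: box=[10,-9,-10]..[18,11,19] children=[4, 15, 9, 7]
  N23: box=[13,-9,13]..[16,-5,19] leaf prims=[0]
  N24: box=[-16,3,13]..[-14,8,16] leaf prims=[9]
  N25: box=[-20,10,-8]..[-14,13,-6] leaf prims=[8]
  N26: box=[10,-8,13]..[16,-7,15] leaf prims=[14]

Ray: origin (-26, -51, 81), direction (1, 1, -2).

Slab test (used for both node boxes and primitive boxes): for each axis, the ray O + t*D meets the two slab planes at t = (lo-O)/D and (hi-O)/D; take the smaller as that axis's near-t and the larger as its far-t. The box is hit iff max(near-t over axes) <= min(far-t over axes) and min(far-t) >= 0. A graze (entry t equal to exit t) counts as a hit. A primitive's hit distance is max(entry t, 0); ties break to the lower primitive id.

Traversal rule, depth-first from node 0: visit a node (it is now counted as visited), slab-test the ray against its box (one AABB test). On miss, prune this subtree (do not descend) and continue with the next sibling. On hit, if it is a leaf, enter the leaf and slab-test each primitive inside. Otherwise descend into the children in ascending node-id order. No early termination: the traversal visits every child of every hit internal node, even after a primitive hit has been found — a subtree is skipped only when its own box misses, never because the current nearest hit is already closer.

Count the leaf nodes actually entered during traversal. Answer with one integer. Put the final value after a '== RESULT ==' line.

Traverse from the root:
N0 x:[6,44] y:[34,67] z:[30,101/2] -> hit [34,44], descend [2, 3, 20, 22]
  N2 x:[6,17] y:[50,64] z:[87/2,101/2] -> miss, prune
  N3 x:[24,36] y:[34,67] z:[35,99/2] -> hit [35,36], descend [8, 10, 18, 21]
    N8 x:[28,36] y:[63,67] z:[37,81/2] -> miss, prune
    N10 x:[25,35] y:[34,40] z:[35,42] -> hit [35,35], descend [1, 16]
      N1 x:[25,28] y:[34,40] z:[39,42] -> miss, prune
      N16 x:[34,35] y:[34,37] z:[35,37] -> hit [35,35] leaf, test {P7@t=35}
    N18 x:[24,26] y:[61,67] z:[46,97/2] -> miss, prune
    N21 x:[31,34] y:[47,50] z:[97/2,99/2] -> miss, prune
  N20 x:[7,19] y:[52,63] z:[30,37] -> miss, prune
  N22 x:[36,44] y:[42,62] z:[31,91/2] -> hit [42,44], descend [4, 7, 9, 15]
    N4 x:[36,42] y:[42,48] z:[37,79/2] -> miss, prune
    N7 x:[43,44] y:[56,57] z:[63/2,69/2] -> miss, prune
    N9 x:[42,44] y:[57,62] z:[89/2,91/2] -> miss, prune
    N15 x:[36,42] y:[42,46] z:[31,34] -> miss, prune

Visited [0, 2, 3, 8, 10, 1, 16, 18, 21, 20, 22, 4, 7, 9, 15]. Tests: 15 box, 1 leaf. Nearest: P7.

== RESULT ==
1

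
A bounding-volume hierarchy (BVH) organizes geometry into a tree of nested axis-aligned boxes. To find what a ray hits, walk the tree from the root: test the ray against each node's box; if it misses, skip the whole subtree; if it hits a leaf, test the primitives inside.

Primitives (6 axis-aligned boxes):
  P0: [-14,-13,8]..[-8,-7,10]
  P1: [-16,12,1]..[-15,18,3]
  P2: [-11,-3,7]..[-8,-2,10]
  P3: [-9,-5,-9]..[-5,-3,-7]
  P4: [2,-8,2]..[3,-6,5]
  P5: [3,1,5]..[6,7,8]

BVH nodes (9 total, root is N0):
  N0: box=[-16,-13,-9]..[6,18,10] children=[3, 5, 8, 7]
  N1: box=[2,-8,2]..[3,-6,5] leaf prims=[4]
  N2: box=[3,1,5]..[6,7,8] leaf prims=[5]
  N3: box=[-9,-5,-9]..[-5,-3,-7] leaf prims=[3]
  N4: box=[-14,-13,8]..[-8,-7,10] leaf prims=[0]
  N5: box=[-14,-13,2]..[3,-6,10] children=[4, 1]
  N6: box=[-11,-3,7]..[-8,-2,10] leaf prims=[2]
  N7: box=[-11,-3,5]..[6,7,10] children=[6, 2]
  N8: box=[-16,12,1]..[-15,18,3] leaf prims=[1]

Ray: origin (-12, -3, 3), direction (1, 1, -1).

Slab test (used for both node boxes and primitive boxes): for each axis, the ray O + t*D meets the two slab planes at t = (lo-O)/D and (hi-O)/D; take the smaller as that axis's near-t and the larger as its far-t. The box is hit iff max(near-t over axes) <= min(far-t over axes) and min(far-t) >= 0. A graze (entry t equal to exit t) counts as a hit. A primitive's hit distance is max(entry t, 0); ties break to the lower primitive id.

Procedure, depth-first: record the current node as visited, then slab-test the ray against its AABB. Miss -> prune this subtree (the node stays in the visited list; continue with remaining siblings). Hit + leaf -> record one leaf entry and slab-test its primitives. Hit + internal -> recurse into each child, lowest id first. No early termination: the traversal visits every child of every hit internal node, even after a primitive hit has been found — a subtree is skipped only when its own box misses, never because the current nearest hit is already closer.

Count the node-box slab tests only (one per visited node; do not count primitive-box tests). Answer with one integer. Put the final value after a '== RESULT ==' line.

Trace the traversal:
N0 x:[-4,18] y:[-10,21] z:[-7,12] -> hit [-4,12], descend [3, 5, 7, 8]
  N3 x:[3,7] y:[-2,0] z:[10,12] -> miss, prune
  N5 x:[-2,15] y:[-10,-3] z:[-7,1] -> miss, prune
  N7 x:[1,18] y:[0,10] z:[-7,-2] -> miss, prune
  N8 x:[-4,-3] y:[15,21] z:[0,2] -> miss, prune

Summary -> nodes [0, 3, 5, 7, 8]; box-tests=5; leaf-entries=0; first=miss

== RESULT ==
5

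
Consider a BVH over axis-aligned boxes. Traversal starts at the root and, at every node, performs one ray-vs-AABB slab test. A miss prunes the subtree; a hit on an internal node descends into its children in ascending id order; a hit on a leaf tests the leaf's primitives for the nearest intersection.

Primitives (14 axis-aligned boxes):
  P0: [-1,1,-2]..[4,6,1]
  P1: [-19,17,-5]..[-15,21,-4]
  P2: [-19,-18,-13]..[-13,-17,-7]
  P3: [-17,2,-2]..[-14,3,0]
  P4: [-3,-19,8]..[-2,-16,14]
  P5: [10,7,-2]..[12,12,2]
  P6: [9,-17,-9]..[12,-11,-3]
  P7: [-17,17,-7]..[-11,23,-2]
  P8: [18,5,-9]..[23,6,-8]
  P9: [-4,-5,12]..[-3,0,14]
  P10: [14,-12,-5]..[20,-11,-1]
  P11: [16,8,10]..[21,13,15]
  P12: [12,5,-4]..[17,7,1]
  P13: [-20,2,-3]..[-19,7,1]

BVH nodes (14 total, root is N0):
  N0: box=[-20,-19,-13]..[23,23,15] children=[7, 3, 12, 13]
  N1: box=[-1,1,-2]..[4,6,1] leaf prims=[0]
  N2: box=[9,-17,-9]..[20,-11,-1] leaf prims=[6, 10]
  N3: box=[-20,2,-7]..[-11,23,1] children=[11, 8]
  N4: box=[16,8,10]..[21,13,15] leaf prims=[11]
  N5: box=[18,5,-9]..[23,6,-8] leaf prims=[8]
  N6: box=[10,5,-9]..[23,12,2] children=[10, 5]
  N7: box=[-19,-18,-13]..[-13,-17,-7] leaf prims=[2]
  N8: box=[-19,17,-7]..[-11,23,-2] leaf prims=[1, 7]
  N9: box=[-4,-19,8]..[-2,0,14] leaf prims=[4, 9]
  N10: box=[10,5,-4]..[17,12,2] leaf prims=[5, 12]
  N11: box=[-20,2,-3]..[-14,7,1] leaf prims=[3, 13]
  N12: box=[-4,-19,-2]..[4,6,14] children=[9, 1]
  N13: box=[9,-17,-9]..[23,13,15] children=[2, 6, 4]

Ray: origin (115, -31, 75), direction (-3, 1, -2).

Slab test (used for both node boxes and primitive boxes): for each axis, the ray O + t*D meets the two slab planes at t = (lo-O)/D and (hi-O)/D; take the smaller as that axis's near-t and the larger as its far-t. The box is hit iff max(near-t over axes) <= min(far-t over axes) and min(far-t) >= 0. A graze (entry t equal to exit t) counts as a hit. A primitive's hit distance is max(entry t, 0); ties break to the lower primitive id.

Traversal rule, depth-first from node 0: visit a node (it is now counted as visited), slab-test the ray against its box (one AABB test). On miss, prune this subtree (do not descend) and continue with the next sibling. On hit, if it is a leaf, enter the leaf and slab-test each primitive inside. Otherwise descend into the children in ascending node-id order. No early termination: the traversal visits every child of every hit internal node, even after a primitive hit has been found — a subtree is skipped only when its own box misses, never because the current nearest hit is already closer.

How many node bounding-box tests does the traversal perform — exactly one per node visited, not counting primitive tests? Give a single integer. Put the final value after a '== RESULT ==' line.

Traverse from the root:
N0 x:[92/3,45] y:[12,54] z:[30,44] -> hit [92/3,44], descend [3, 7, 12, 13]
  N3 x:[42,45] y:[33,54] z:[37,41] -> miss, prune
  N7 x:[128/3,134/3] y:[13,14] z:[41,44] -> miss, prune
  N12 x:[37,119/3] y:[12,37] z:[61/2,77/2] -> hit [37,37], descend [1, 9]
    N1 x:[37,116/3] y:[32,37] z:[37,77/2] -> hit [37,37] leaf, test {P0@t=37}
    N9 x:[39,119/3] y:[12,31] z:[61/2,67/2] -> miss, prune
  N13 x:[92/3,106/3] y:[14,44] z:[30,42] -> hit [92/3,106/3], descend [2, 4, 6]
    N2 x:[95/3,106/3] y:[14,20] z:[38,42] -> miss, prune
    N4 x:[94/3,33] y:[39,44] z:[30,65/2] -> miss, prune
    N6 x:[92/3,35] y:[36,43] z:[73/2,42] -> miss, prune

order=[0, 3, 7, 12, 1, 9, 13, 2, 4, 6]  |boxes|=10  |leaves|=1  hit=P0

== RESULT ==
10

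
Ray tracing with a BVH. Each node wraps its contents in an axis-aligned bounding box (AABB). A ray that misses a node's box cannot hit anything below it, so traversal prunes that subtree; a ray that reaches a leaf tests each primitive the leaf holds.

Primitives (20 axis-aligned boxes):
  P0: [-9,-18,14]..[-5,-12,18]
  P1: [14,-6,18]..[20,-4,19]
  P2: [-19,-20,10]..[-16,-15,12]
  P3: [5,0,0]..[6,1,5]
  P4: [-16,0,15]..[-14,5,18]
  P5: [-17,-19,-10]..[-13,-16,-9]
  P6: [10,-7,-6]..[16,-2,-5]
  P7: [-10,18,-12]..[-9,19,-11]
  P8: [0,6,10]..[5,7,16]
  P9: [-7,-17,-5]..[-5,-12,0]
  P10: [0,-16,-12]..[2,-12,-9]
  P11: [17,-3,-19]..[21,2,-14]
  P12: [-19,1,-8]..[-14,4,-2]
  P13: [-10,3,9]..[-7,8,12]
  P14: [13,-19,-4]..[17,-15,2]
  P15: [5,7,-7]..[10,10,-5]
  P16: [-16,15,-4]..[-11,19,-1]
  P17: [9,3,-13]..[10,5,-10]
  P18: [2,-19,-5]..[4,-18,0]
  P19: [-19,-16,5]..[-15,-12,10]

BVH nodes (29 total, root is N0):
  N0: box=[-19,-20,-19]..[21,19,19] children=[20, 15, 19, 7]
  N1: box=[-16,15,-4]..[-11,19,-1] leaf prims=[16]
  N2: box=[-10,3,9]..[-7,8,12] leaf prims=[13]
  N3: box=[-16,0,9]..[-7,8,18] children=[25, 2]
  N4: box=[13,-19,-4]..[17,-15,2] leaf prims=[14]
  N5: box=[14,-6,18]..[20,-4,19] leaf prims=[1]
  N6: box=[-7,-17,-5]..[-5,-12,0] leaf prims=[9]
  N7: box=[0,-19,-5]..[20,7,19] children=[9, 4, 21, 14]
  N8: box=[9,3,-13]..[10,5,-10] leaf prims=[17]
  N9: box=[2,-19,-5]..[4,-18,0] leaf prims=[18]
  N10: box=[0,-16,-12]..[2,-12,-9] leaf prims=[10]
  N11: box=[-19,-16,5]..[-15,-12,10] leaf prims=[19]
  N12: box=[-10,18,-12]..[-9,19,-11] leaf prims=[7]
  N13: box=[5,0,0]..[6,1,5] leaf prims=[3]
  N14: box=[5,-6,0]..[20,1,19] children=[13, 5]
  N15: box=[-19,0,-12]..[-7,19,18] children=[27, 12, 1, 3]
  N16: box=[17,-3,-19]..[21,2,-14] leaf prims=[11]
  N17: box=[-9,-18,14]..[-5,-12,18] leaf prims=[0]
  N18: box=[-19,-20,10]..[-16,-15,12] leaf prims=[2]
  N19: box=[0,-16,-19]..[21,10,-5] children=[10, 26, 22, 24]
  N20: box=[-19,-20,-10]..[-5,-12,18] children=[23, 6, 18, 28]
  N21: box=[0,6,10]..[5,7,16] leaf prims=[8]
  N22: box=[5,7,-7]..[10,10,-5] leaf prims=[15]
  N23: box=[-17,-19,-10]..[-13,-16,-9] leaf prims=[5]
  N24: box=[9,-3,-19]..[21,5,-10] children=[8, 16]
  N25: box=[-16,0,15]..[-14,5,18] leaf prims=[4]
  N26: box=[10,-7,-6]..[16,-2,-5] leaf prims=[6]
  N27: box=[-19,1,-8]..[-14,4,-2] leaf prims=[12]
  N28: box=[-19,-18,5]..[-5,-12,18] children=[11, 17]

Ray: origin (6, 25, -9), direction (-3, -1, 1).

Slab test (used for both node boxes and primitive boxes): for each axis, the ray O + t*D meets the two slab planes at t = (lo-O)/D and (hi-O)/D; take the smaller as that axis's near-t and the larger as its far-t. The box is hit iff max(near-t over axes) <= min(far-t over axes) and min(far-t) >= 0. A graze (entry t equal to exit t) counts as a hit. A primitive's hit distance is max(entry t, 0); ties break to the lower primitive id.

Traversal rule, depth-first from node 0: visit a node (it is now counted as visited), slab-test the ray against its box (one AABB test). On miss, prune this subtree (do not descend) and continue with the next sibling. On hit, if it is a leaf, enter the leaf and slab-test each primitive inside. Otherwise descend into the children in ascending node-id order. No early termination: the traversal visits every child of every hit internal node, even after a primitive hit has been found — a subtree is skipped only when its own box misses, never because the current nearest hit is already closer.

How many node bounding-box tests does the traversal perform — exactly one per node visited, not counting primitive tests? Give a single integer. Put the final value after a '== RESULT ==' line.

Traverse from the root:
N0 x:[-5,25/3] y:[6,45] z:[-10,28] -> hit [6,25/3], descend [7, 15, 19, 20]
  N7 x:[-14/3,2] y:[18,44] z:[4,28] -> miss, prune
  N15 x:[13/3,25/3] y:[6,25] z:[-3,27] -> hit [6,25/3], descend [1, 3, 12, 27]
    N1 x:[17/3,22/3] y:[6,10] z:[5,8] -> hit [6,22/3] leaf, test {P16@t=6}
    N3 x:[13/3,22/3] y:[17,25] z:[18,27] -> miss, prune
    N12 x:[5,16/3] y:[6,7] z:[-3,-2] -> miss, prune
    N27 x:[20/3,25/3] y:[21,24] z:[1,7] -> miss, prune
  N19 x:[-5,2] y:[15,41] z:[-10,4] -> miss, prune
  N20 x:[11/3,25/3] y:[37,45] z:[-1,27] -> miss, prune

Summary -> nodes [0, 7, 15, 1, 3, 12, 27, 19, 20]; box-tests=9; leaf-entries=1; first=P16

== RESULT ==
9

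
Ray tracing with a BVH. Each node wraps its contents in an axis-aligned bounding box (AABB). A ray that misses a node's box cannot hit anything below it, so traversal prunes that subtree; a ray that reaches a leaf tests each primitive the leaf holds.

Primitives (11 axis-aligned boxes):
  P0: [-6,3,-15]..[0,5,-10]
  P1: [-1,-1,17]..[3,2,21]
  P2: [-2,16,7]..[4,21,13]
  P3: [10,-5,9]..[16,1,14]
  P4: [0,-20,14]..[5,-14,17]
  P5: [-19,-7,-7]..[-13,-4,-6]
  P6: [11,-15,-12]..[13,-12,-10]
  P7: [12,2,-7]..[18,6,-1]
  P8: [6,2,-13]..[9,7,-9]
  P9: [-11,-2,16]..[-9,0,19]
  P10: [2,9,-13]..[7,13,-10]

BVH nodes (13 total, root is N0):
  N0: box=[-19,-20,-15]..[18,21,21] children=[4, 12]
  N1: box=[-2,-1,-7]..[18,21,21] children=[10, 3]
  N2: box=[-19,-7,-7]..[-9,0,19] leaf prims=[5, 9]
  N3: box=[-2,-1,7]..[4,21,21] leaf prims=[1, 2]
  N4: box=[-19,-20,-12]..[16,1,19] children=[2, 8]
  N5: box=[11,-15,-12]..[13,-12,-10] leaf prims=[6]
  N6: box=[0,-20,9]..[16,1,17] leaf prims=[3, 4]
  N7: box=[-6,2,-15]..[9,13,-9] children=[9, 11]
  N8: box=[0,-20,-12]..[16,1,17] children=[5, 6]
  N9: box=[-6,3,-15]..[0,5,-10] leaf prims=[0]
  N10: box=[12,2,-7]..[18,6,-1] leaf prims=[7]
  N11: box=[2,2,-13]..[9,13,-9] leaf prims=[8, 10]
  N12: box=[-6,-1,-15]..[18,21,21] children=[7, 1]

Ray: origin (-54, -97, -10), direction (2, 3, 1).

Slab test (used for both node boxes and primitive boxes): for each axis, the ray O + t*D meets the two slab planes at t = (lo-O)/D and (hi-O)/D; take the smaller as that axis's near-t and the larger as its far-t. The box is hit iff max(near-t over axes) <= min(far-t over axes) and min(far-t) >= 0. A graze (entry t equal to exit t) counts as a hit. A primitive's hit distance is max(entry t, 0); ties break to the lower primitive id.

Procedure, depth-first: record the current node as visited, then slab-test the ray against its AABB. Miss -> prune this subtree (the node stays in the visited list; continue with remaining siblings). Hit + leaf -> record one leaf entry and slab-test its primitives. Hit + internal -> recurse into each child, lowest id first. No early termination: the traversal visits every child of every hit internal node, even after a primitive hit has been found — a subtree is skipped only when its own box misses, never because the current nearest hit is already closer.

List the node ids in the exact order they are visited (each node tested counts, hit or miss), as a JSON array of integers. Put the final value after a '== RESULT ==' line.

Walk:
N0 x:[35/2,36] y:[77/3,118/3] z:[-5,31] -> hit [77/3,31], descend [4, 12]
  N4 x:[35/2,35] y:[77/3,98/3] z:[-2,29] -> hit [77/3,29], descend [2, 8]
    N2 x:[35/2,45/2] y:[30,97/3] z:[3,29] -> miss, prune
    N8 x:[27,35] y:[77/3,98/3] z:[-2,27] -> hit [27,27], descend [5, 6]
      N5 x:[65/2,67/2] y:[82/3,85/3] z:[-2,0] -> miss, prune
      N6 x:[27,35] y:[77/3,98/3] z:[19,27] -> hit [27,27] leaf, test {P3(miss), P4@t=27}
  N12 x:[24,36] y:[32,118/3] z:[-5,31] -> miss, prune

Summary -> nodes [0, 4, 2, 8, 5, 6, 12]; box-tests=7; leaf-entries=1; first=P4

== RESULT ==
[0, 4, 2, 8, 5, 6, 12]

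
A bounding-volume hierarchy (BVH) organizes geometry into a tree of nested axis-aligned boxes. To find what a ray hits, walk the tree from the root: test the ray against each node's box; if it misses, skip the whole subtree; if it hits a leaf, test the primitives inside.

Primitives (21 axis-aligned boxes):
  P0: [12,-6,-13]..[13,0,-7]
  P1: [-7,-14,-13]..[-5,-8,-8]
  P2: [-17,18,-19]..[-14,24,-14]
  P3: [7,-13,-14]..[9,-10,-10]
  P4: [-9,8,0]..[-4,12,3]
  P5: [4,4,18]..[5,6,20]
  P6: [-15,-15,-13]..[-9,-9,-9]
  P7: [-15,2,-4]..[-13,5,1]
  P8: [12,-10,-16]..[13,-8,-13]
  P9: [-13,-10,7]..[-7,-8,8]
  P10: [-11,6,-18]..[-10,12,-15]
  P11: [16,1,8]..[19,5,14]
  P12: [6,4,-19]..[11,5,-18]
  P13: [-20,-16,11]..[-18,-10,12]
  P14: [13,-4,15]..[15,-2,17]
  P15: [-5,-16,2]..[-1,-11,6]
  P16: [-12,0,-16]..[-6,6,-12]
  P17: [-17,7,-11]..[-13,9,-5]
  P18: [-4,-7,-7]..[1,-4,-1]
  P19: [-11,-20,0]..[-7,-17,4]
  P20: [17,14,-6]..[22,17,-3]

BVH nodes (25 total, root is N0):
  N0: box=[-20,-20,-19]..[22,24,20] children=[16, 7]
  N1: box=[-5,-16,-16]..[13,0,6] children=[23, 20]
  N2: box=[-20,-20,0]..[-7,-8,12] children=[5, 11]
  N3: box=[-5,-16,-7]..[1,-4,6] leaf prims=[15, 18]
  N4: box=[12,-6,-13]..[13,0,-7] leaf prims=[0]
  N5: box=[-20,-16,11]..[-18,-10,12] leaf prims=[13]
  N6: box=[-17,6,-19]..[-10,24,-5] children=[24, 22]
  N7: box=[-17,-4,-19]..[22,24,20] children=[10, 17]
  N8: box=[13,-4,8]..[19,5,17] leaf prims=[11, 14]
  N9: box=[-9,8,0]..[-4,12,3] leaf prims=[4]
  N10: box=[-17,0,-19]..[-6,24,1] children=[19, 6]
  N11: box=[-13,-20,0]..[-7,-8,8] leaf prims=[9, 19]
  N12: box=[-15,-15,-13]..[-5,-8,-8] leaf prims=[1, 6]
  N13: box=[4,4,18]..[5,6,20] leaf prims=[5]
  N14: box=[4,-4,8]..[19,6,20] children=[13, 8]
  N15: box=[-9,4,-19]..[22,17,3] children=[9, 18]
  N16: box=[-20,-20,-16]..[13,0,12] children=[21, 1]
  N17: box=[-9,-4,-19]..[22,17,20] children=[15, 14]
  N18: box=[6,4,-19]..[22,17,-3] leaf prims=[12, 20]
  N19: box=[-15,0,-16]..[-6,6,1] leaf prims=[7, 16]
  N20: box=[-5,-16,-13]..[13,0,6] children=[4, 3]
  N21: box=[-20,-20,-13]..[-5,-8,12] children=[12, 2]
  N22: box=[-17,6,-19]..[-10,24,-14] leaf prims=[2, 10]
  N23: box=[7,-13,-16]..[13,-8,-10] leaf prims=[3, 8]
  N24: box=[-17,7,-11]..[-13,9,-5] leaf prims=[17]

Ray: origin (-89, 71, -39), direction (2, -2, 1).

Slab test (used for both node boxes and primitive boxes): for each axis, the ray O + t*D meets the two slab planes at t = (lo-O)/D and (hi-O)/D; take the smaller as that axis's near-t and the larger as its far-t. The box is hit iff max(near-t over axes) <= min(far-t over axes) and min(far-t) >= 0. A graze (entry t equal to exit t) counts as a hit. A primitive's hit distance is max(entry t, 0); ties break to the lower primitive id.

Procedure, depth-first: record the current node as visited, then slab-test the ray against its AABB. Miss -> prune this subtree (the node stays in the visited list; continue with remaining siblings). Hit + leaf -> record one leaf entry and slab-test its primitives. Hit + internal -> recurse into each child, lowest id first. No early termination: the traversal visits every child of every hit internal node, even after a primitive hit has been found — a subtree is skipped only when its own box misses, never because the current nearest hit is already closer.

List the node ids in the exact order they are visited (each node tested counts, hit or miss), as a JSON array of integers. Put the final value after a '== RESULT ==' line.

Walk:
N0 x:[69/2,111/2] y:[47/2,91/2] z:[20,59] -> hit [69/2,91/2], descend [7, 16]
  N7 x:[36,111/2] y:[47/2,75/2] z:[20,59] -> hit [36,75/2], descend [10, 17]
    N10 x:[36,83/2] y:[47/2,71/2] z:[20,40] -> miss, prune
    N17 x:[40,111/2] y:[27,75/2] z:[20,59] -> miss, prune
  N16 x:[69/2,51] y:[71/2,91/2] z:[23,51] -> hit [71/2,91/2], descend [1, 21]
    N1 x:[42,51] y:[71/2,87/2] z:[23,45] -> hit [42,87/2], descend [20, 23]
      N20 x:[42,51] y:[71/2,87/2] z:[26,45] -> hit [42,87/2], descend [3, 4]
        N3 x:[42,45] y:[75/2,87/2] z:[32,45] -> hit [42,87/2] leaf, test {P15@t=42, P18(miss)}
        N4 x:[101/2,51] y:[71/2,77/2] z:[26,32] -> miss, prune
      N23 x:[48,51] y:[79/2,42] z:[23,29] -> miss, prune
    N21 x:[69/2,42] y:[79/2,91/2] z:[26,51] -> hit [79/2,42], descend [2, 12]
      N2 x:[69/2,41] y:[79/2,91/2] z:[39,51] -> hit [79/2,41], descend [5, 11]
        N5 x:[69/2,71/2] y:[81/2,87/2] z:[50,51] -> miss, prune
        N11 x:[38,41] y:[79/2,91/2] z:[39,47] -> hit [79/2,41] leaf, test {P9(miss), P19(miss)}
      N12 x:[37,42] y:[79/2,43] z:[26,31] -> miss, prune

Visited [0, 7, 10, 17, 16, 1, 20, 3, 4, 23, 21, 2, 5, 11, 12]. Tests: 15 box, 2 leaf. Nearest: P15.

== RESULT ==
[0, 7, 10, 17, 16, 1, 20, 3, 4, 23, 21, 2, 5, 11, 12]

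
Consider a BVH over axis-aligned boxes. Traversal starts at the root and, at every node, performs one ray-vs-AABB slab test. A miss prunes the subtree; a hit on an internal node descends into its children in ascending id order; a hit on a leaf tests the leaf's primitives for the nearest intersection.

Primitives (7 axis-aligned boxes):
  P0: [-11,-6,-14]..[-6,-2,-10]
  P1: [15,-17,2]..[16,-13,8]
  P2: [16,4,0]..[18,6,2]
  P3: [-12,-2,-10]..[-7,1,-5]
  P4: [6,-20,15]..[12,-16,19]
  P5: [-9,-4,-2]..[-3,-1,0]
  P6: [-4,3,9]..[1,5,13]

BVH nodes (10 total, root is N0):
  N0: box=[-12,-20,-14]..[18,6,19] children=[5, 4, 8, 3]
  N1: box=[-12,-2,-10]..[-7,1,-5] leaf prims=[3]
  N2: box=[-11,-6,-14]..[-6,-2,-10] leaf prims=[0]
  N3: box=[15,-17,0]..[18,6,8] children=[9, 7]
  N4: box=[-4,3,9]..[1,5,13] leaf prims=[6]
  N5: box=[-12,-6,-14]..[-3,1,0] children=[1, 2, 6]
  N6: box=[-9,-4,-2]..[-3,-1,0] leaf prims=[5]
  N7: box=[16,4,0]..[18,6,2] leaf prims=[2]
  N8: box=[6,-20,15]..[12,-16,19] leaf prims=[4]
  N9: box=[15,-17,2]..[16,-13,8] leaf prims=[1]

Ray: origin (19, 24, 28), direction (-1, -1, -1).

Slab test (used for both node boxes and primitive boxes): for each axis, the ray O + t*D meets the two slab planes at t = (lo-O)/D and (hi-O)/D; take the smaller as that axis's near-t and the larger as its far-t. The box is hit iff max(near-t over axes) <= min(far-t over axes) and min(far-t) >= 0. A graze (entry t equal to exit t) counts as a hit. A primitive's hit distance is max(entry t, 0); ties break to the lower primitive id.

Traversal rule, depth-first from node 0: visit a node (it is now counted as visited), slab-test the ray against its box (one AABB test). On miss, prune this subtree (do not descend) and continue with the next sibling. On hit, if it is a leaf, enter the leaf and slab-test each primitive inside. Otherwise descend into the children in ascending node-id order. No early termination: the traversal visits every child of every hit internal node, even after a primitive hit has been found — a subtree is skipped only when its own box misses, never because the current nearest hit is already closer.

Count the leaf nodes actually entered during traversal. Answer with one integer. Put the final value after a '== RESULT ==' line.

Walk:
N0 x:[1,31] y:[18,44] z:[9,42] -> hit [18,31], descend [3, 4, 5, 8]
  N3 x:[1,4] y:[18,41] z:[20,28] -> miss, prune
  N4 x:[18,23] y:[19,21] z:[15,19] -> hit [19,19] leaf, test {P6@t=19}
  N5 x:[22,31] y:[23,30] z:[28,42] -> hit [28,30], descend [1, 2, 6]
    N1 x:[26,31] y:[23,26] z:[33,38] -> miss, prune
    N2 x:[25,30] y:[26,30] z:[38,42] -> miss, prune
    N6 x:[22,28] y:[25,28] z:[28,30] -> hit [28,28] leaf, test {P5@t=28}
  N8 x:[7,13] y:[40,44] z:[9,13] -> miss, prune

Visited [0, 3, 4, 5, 1, 2, 6, 8]. Tests: 8 box, 2 leaf. Nearest: P6.

== RESULT ==
2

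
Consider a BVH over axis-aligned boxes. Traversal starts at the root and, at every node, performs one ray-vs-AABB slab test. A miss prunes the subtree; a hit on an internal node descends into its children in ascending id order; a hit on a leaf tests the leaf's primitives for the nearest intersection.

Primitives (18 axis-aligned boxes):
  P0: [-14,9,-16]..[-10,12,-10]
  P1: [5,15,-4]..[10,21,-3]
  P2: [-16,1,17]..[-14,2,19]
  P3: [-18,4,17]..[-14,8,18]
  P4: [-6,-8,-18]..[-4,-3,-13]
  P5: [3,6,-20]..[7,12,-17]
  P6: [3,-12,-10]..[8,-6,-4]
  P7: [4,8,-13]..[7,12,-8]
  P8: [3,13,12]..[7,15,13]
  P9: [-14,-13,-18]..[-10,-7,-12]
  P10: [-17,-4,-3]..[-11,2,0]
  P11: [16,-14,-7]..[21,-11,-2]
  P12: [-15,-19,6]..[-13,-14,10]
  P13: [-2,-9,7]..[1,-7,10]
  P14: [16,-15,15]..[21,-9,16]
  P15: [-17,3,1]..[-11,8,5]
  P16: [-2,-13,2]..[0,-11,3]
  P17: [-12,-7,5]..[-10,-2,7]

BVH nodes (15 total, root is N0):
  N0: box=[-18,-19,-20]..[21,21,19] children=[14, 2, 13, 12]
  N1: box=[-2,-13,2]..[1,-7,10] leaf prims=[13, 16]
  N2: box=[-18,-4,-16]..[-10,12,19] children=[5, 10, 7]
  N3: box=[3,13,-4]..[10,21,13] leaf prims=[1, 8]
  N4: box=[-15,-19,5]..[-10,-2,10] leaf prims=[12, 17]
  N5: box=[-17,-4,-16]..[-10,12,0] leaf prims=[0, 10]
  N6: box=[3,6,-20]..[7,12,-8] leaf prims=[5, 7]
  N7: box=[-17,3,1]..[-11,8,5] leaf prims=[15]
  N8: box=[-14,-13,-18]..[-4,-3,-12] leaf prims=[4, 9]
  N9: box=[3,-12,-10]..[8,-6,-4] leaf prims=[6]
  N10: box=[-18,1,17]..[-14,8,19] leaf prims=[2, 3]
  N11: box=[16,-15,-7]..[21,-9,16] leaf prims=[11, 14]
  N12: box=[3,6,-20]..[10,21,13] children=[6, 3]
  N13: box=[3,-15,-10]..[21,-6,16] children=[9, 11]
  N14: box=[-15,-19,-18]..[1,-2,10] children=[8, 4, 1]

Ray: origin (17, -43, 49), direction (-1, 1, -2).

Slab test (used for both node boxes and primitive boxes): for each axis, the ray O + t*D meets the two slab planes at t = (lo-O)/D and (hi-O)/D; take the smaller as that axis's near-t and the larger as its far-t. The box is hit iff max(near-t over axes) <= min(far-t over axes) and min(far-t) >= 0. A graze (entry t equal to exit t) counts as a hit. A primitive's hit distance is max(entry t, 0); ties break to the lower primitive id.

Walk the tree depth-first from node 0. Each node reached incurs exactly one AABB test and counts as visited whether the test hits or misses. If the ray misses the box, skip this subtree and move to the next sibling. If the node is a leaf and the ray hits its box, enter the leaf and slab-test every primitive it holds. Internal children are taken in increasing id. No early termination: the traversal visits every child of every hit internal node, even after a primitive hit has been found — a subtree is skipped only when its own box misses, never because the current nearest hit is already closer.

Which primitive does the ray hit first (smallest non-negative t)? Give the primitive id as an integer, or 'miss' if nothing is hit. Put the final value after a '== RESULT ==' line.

Trace the traversal:
N0 x:[-4,35] y:[24,64] z:[15,69/2] -> hit [24,69/2], descend [2, 12, 13, 14]
  N2 x:[27,35] y:[39,55] z:[15,65/2] -> miss, prune
  N12 x:[7,14] y:[49,64] z:[18,69/2] -> miss, prune
  N13 x:[-4,14] y:[28,37] z:[33/2,59/2] -> miss, prune
  N14 x:[16,32] y:[24,41] z:[39/2,67/2] -> hit [24,32], descend [1, 4, 8]
    N1 x:[16,19] y:[30,36] z:[39/2,47/2] -> miss, prune
    N4 x:[27,32] y:[24,41] z:[39/2,22] -> miss, prune
    N8 x:[21,31] y:[30,40] z:[61/2,67/2] -> hit [61/2,31] leaf, test {P4(miss), P9@t=61/2}

Summary -> nodes [0, 2, 12, 13, 14, 1, 4, 8]; box-tests=8; leaf-entries=1; first=P9

== RESULT ==
9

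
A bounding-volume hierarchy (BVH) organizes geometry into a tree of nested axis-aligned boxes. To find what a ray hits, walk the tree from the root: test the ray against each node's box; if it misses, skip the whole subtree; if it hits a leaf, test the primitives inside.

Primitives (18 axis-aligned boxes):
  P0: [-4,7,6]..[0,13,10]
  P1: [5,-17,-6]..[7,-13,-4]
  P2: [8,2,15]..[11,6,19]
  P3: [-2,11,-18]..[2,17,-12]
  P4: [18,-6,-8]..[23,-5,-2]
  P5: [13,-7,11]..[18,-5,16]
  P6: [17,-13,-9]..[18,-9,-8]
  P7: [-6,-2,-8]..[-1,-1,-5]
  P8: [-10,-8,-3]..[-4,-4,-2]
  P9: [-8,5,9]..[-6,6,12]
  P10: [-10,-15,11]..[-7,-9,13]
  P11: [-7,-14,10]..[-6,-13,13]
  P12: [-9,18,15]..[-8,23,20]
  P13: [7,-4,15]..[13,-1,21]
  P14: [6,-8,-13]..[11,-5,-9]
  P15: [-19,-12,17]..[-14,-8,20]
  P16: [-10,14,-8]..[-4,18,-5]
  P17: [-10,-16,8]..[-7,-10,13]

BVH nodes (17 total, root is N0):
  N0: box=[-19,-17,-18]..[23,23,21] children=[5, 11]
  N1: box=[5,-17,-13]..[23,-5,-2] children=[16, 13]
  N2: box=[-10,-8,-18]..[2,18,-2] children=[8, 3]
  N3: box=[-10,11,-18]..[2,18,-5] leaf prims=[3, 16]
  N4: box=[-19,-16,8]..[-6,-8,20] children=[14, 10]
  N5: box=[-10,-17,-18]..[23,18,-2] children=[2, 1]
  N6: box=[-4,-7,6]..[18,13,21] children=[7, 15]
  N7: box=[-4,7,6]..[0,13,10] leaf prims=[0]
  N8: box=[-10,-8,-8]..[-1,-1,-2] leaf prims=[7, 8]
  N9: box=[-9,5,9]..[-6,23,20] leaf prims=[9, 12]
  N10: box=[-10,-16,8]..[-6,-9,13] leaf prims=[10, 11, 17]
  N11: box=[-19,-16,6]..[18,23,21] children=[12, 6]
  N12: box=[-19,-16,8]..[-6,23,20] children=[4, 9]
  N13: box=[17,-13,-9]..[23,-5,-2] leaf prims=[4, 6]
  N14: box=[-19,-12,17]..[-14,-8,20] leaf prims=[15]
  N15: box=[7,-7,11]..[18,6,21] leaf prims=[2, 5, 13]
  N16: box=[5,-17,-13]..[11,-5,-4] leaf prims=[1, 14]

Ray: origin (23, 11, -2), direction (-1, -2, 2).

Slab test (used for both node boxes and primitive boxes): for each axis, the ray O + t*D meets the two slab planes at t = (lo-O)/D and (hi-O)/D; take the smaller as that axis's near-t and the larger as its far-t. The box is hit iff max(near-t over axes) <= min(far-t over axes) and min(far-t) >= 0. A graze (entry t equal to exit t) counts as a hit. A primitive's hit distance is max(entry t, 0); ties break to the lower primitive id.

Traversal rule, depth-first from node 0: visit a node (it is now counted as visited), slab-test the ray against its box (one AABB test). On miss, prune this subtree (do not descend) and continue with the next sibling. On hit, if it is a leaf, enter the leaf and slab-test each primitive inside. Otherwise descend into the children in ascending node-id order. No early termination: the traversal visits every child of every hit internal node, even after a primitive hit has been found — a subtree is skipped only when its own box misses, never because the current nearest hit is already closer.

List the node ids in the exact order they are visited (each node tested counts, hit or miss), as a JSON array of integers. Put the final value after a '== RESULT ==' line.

Traverse from the root:
N0 x:[0,42] y:[-6,14] z:[-8,23/2] -> hit [0,23/2], descend [5, 11]
  N5 x:[0,33] y:[-7/2,14] z:[-8,0] -> hit [0,0], descend [1, 2]
    N1 x:[0,18] y:[8,14] z:[-11/2,0] -> miss, prune
    N2 x:[21,33] y:[-7/2,19/2] z:[-8,0] -> miss, prune
  N11 x:[5,42] y:[-6,27/2] z:[4,23/2] -> hit [5,23/2], descend [6, 12]
    N6 x:[5,27] y:[-1,9] z:[4,23/2] -> hit [5,9], descend [7, 15]
      N7 x:[23,27] y:[-1,2] z:[4,6] -> miss, prune
      N15 x:[5,16] y:[5/2,9] z:[13/2,23/2] -> hit [13/2,9] leaf, test {P2(miss), P5@t=8, P13(miss)}
    N12 x:[29,42] y:[-6,27/2] z:[5,11] -> miss, prune

Summary -> nodes [0, 5, 1, 2, 11, 6, 7, 15, 12]; box-tests=9; leaf-entries=1; first=P5

== RESULT ==
[0, 5, 1, 2, 11, 6, 7, 15, 12]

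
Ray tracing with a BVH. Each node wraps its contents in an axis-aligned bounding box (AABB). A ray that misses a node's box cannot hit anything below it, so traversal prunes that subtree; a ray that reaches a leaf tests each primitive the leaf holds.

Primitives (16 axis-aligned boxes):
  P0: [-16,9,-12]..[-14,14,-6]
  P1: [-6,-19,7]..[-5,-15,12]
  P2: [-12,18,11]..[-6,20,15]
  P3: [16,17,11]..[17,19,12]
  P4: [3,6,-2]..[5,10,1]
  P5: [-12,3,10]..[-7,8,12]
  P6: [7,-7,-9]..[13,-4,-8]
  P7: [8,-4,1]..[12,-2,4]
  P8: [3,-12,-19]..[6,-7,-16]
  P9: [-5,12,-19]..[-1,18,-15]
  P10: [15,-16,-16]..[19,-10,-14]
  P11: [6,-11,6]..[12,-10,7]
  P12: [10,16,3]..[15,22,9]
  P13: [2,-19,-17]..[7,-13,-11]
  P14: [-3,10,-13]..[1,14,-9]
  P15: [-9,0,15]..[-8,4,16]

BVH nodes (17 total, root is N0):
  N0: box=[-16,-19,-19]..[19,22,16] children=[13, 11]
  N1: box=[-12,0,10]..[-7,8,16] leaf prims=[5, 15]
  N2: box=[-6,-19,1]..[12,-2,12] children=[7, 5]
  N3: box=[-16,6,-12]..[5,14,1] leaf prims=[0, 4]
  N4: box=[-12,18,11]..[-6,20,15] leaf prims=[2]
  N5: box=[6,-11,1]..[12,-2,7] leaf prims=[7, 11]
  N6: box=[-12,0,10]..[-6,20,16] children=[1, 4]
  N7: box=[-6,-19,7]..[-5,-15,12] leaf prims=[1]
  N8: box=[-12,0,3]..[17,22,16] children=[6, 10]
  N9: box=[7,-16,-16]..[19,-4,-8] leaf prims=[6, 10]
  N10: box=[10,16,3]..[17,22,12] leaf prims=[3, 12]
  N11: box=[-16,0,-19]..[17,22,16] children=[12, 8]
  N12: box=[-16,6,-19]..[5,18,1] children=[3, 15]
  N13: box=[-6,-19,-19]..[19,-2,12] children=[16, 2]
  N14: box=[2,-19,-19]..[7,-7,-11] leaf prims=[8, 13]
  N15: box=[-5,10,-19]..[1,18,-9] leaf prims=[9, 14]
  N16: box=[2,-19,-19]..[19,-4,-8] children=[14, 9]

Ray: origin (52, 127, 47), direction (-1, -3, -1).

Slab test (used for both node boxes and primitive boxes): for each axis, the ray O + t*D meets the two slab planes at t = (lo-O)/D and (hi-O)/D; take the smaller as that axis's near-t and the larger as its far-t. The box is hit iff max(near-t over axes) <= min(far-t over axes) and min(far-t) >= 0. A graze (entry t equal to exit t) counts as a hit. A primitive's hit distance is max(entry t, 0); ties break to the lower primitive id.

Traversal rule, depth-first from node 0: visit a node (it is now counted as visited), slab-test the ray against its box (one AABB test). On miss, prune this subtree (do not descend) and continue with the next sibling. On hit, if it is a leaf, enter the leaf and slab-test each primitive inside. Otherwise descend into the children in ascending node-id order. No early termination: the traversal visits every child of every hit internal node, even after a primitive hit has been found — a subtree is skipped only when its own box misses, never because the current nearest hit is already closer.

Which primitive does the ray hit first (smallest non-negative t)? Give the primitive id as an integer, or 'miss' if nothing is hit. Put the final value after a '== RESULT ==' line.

Traverse from the root:
N0 x:[33,68] y:[35,146/3] z:[31,66] -> hit [35,146/3], descend [11, 13]
  N11 x:[35,68] y:[35,127/3] z:[31,66] -> hit [35,127/3], descend [8, 12]
    N8 x:[35,64] y:[35,127/3] z:[31,44] -> hit [35,127/3], descend [6, 10]
      N6 x:[58,64] y:[107/3,127/3] z:[31,37] -> miss, prune
      N10 x:[35,42] y:[35,37] z:[35,44] -> hit [35,37] leaf, test {P3@t=36, P12(miss)}
    N12 x:[47,68] y:[109/3,121/3] z:[46,66] -> miss, prune
  N13 x:[33,58] y:[43,146/3] z:[35,66] -> hit [43,146/3], descend [2, 16]
    N2 x:[40,58] y:[43,146/3] z:[35,46] -> hit [43,46], descend [5, 7]
      N5 x:[40,46] y:[43,46] z:[40,46] -> hit [43,46] leaf, test {P7@t=43, P11(miss)}
      N7 x:[57,58] y:[142/3,146/3] z:[35,40] -> miss, prune
    N16 x:[33,50] y:[131/3,146/3] z:[55,66] -> miss, prune

Visited [0, 11, 8, 6, 10, 12, 13, 2, 5, 7, 16]. Tests: 11 box, 2 leaf. Nearest: P3.

== RESULT ==
3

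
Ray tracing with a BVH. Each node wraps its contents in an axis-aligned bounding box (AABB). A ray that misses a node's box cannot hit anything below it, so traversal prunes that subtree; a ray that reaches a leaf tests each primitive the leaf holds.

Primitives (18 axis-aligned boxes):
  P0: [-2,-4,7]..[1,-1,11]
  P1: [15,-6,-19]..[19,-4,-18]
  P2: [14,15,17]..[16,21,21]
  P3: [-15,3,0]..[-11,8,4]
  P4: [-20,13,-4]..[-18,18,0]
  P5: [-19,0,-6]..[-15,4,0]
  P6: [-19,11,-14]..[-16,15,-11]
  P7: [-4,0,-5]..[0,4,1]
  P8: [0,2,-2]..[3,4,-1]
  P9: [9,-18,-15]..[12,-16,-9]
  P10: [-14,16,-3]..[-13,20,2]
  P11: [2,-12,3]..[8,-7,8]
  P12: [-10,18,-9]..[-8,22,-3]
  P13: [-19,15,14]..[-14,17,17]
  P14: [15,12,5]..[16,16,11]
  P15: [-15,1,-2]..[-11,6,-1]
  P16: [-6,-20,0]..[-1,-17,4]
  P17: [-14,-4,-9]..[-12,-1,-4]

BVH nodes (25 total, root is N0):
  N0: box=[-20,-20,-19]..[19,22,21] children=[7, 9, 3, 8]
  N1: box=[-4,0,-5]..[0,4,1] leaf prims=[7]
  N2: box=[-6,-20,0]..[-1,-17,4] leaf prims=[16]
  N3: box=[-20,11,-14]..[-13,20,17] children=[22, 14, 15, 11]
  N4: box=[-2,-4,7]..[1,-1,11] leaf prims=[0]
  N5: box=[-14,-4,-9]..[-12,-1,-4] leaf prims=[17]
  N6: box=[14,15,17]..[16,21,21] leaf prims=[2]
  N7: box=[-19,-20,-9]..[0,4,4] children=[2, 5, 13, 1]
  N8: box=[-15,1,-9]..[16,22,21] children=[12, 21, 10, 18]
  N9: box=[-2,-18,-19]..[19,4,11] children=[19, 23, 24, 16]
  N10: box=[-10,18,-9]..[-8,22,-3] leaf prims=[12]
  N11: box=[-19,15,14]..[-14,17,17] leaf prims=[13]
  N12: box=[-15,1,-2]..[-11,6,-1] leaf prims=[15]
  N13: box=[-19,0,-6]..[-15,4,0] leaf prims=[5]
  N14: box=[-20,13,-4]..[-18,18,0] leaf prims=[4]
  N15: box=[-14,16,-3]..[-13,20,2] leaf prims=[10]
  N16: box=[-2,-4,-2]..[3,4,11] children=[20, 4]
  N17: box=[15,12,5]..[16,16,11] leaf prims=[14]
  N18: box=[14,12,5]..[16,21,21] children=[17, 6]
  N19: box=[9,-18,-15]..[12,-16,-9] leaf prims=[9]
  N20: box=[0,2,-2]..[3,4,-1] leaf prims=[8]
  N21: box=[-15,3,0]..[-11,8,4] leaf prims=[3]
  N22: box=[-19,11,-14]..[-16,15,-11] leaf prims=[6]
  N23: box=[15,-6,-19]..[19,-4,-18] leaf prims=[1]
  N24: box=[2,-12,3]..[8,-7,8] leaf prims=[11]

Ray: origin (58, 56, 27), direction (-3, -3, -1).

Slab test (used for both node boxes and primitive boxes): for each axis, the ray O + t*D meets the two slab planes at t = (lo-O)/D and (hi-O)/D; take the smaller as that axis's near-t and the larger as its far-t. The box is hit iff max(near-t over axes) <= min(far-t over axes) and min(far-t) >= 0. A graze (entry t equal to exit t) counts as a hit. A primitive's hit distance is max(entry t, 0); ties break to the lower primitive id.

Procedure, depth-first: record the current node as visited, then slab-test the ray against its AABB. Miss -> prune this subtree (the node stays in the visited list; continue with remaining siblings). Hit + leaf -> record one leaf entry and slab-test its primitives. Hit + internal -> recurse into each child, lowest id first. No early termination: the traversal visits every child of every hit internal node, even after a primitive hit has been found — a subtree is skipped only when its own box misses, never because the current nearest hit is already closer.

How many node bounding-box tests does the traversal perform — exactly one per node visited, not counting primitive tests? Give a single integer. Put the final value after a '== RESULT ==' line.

Walk:
N0 x:[13,26] y:[34/3,76/3] z:[6,46] -> hit [13,76/3], descend [3, 7, 8, 9]
  N3 x:[71/3,26] y:[12,15] z:[10,41] -> miss, prune
  N7 x:[58/3,77/3] y:[52/3,76/3] z:[23,36] -> hit [23,76/3], descend [1, 2, 5, 13]
    N1 x:[58/3,62/3] y:[52/3,56/3] z:[26,32] -> miss, prune
    N2 x:[59/3,64/3] y:[73/3,76/3] z:[23,27] -> miss, prune
    N5 x:[70/3,24] y:[19,20] z:[31,36] -> miss, prune
    N13 x:[73/3,77/3] y:[52/3,56/3] z:[27,33] -> miss, prune
  N8 x:[14,73/3] y:[34/3,55/3] z:[6,36] -> hit [14,55/3], descend [10, 12, 18, 21]
    N10 x:[22,68/3] y:[34/3,38/3] z:[30,36] -> miss, prune
    N12 x:[23,73/3] y:[50/3,55/3] z:[28,29] -> miss, prune
    N18 x:[14,44/3] y:[35/3,44/3] z:[6,22] -> hit [14,44/3], descend [6, 17]
      N6 x:[14,44/3] y:[35/3,41/3] z:[6,10] -> miss, prune
      N17 x:[14,43/3] y:[40/3,44/3] z:[16,22] -> miss, prune
    N21 x:[23,73/3] y:[16,53/3] z:[23,27] -> miss, prune
  N9 x:[13,20] y:[52/3,74/3] z:[16,46] -> hit [52/3,20], descend [16, 19, 23, 24]
    N16 x:[55/3,20] y:[52/3,20] z:[16,29] -> hit [55/3,20], descend [4, 20]
      N4 x:[19,20] y:[19,20] z:[16,20] -> hit [19,20] leaf, test {P0@t=19}
      N20 x:[55/3,58/3] y:[52/3,18] z:[28,29] -> miss, prune
    N19 x:[46/3,49/3] y:[24,74/3] z:[36,42] -> miss, prune
    N23 x:[13,43/3] y:[20,62/3] z:[45,46] -> miss, prune
    N24 x:[50/3,56/3] y:[21,68/3] z:[19,24] -> miss, prune

21 AABB tests over nodes [0, 3, 7, 1, 2, 5, 13, 8, 10, 12, 18, 6, 17, 21, 9, 16, 4, 20, 19, 23, 24]; 1 leaf entered; closest P0.

== RESULT ==
21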